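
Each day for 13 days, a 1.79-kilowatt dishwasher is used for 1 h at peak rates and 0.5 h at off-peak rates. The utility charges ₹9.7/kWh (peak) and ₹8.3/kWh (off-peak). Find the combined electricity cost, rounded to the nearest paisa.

₹322.29

Peak energy = 1.79 kW × 1 h × 13 = 23.27 kWh
Off-peak energy = 1.79 kW × 0.5 h × 13 = 11.635 kWh
Cost = 23.27 × ₹9.7 + 11.635 × ₹8.3 = ₹225.719 + ₹96.5705 = ₹322.29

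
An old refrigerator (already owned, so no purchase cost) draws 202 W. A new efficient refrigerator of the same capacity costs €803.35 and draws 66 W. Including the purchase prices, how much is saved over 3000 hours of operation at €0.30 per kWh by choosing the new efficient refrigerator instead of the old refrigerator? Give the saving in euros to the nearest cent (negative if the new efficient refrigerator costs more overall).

-€680.95

old refrigerator: €0.00 + (202/1000) kW × 3000 h × €0.30 = €0.00 + €181.8 = €181.8
new efficient refrigerator: €803.35 + (66/1000) kW × 3000 h × €0.30 = €803.35 + €59.4 = €862.75
Saving = €181.8 − €862.75 = −€680.95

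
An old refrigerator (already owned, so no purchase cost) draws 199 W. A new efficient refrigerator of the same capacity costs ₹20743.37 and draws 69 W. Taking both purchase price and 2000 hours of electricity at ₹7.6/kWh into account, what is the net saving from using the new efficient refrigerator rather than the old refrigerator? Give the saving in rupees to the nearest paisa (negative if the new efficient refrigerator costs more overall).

old refrigerator: ₹0.00 + (199/1000) kW × 2000 h × ₹7.6 = ₹0.00 + ₹3024.8 = ₹3024.8
new efficient refrigerator: ₹20743.37 + (69/1000) kW × 2000 h × ₹7.6 = ₹20743.37 + ₹1048.8 = ₹21792.17
Saving = ₹3024.8 − ₹21792.17 = −₹18767.37

-₹18767.37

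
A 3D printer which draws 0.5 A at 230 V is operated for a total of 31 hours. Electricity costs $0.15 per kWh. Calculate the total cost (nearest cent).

$0.53

Power = 0.5 A × 230 V = 115 W = 0.115 kW
Energy = 0.115 kW × 31 h = 3.565 kWh
Cost = 3.565 kWh × $0.15/kWh = $0.53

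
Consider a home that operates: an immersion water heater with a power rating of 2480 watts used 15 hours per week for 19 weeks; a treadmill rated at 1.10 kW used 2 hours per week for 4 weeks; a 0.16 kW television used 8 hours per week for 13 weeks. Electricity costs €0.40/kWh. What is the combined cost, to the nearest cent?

€292.90

immersion water heater: Runtime = 15 h/week × 19 weeks = 285 h
immersion water heater: 2.48 kW × 285 h = 706.8 kWh
treadmill: Runtime = 2 h/week × 4 weeks = 8 h
treadmill: 1.1 kW × 8 h = 8.8 kWh
television: Runtime = 8 h/week × 13 weeks = 104 h
television: 0.16 kW × 104 h = 16.64 kWh
Total energy = 732.24 kWh
Cost = 732.24 × €0.40 = €292.90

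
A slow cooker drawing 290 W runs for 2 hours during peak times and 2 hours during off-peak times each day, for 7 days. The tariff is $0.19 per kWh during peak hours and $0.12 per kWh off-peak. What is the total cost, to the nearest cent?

$1.26

Peak energy = 0.29 kW × 2 h × 7 = 4.06 kWh
Off-peak energy = 0.29 kW × 2 h × 7 = 4.06 kWh
Cost = 4.06 × $0.19 + 4.06 × $0.12 = $0.7714 + $0.4872 = $1.26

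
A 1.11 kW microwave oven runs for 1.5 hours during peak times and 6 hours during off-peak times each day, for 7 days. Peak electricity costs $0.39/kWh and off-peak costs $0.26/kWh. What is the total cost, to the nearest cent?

Peak energy = 1.11 kW × 1.5 h × 7 = 11.655 kWh
Off-peak energy = 1.11 kW × 6 h × 7 = 46.62 kWh
Cost = 11.655 × $0.39 + 46.62 × $0.26 = $4.54545 + $12.1212 = $16.67

$16.67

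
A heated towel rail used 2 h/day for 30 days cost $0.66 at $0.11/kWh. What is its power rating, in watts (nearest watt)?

Energy = $0.66 ÷ $0.11/kWh = 6 kWh
Runtime = 2 h/day × 30 days = 60 h
Power = 6 kWh ÷ 60 h = 0.1 kW = 100 W

100 W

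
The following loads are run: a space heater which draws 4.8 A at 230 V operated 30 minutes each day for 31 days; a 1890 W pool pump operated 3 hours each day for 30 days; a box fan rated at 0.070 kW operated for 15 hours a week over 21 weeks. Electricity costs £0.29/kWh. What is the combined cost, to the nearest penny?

£60.69

space heater: Power = 4.8 A × 230 V = 1104 W = 1.104 kW
space heater: Runtime = 30 min × 31 = 930 min = 15.5 h
space heater: 1.104 kW × 15.5 h = 17.112 kWh
pool pump: Runtime = 3 h/day × 30 days = 90 h
pool pump: 1.89 kW × 90 h = 170.1 kWh
box fan: Runtime = 15 h/week × 21 weeks = 315 h
box fan: 0.07 kW × 315 h = 22.05 kWh
Total energy = 209.262 kWh
Cost = 209.262 × £0.29 = £60.69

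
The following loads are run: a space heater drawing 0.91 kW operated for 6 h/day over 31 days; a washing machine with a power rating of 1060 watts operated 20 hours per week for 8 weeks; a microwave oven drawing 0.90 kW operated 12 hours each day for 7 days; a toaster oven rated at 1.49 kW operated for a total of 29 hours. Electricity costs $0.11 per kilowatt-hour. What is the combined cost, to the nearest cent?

space heater: Runtime = 6 h/day × 31 days = 186 h
space heater: 0.91 kW × 186 h = 169.26 kWh
washing machine: Runtime = 20 h/week × 8 weeks = 160 h
washing machine: 1.06 kW × 160 h = 169.6 kWh
microwave oven: Runtime = 12 h/day × 7 days = 84 h
microwave oven: 0.9 kW × 84 h = 75.6 kWh
toaster oven: 1.49 kW × 29 h = 43.21 kWh
Total energy = 457.67 kWh
Cost = 457.67 × $0.11 = $50.34

$50.34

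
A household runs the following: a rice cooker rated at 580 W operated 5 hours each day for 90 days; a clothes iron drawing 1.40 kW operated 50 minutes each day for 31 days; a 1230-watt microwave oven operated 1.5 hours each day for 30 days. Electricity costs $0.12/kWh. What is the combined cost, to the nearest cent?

$42.30

rice cooker: Runtime = 5 h/day × 90 days = 450 h
rice cooker: 0.58 kW × 450 h = 261 kWh
clothes iron: Runtime = 50 min × 31 = 1550 min = 25.833333… h
clothes iron: 1.4 kW × 25.833333… h = 36.166666… kWh
microwave oven: Runtime = 1.5 h/day × 30 days = 45 h
microwave oven: 1.23 kW × 45 h = 55.35 kWh
Total energy = 352.516666… kWh
Cost = 352.516666… × $0.12 = $42.30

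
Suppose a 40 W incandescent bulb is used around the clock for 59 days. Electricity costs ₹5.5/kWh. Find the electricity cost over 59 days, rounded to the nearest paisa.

₹311.52

Runtime = 24 h × 59 = 1416 h
Energy = 0.04 kW × 1416 h = 56.64 kWh
Cost = 56.64 kWh × ₹5.5/kWh = ₹311.52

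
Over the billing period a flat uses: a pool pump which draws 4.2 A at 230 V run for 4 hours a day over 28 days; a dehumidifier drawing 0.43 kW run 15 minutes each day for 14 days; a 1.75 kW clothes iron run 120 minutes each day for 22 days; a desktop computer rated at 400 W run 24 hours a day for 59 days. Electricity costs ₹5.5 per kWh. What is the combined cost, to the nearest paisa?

pool pump: Power = 4.2 A × 230 V = 966 W = 0.966 kW
pool pump: Runtime = 4 h/day × 28 days = 112 h
pool pump: 0.966 kW × 112 h = 108.192 kWh
dehumidifier: Runtime = 15 min × 14 = 210 min = 3.5 h
dehumidifier: 0.43 kW × 3.5 h = 1.505 kWh
clothes iron: Runtime = 120 min × 22 = 2640 min = 44 h
clothes iron: 1.75 kW × 44 h = 77 kWh
desktop computer: Runtime = 24 h × 59 = 1416 h
desktop computer: 0.4 kW × 1416 h = 566.4 kWh
Total energy = 753.097 kWh
Cost = 753.097 × ₹5.5 = ₹4142.03

₹4142.03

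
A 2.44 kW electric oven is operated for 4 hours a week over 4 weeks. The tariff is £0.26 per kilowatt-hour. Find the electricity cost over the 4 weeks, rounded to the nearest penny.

£10.15

Runtime = 4 h/week × 4 weeks = 16 h
Energy = 2.44 kW × 16 h = 39.04 kWh
Cost = 39.04 kWh × £0.26/kWh = £10.15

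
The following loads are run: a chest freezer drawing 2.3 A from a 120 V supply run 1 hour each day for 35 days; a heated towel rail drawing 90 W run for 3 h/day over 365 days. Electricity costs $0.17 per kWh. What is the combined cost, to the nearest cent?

chest freezer: Power = 2.3 A × 120 V = 276 W = 0.276 kW
chest freezer: Runtime = 1 h/day × 35 days = 35 h
chest freezer: 0.276 kW × 35 h = 9.66 kWh
heated towel rail: Runtime = 3 h/day × 365 days = 1095 h
heated towel rail: 0.09 kW × 1095 h = 98.55 kWh
Total energy = 108.21 kWh
Cost = 108.21 × $0.17 = $18.40

$18.40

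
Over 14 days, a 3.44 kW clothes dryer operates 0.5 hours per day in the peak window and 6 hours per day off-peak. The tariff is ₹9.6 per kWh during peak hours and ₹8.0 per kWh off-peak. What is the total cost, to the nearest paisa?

₹2542.85

Peak energy = 3.44 kW × 0.5 h × 14 = 24.08 kWh
Off-peak energy = 3.44 kW × 6 h × 14 = 288.96 kWh
Cost = 24.08 × ₹9.6 + 288.96 × ₹8.0 = ₹231.168 + ₹2311.68 = ₹2542.85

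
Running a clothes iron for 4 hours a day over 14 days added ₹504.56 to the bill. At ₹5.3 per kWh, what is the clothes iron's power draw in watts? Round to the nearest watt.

1700 W

Energy = ₹504.56 ÷ ₹5.3/kWh = 95.2 kWh
Runtime = 4 h/day × 14 days = 56 h
Power = 95.2 kWh ÷ 56 h = 1.7 kW = 1700 W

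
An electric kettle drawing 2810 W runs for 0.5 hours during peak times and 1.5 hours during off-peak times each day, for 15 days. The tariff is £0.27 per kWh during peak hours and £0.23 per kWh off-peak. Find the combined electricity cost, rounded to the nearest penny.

Peak energy = 2.81 kW × 0.5 h × 15 = 21.075 kWh
Off-peak energy = 2.81 kW × 1.5 h × 15 = 63.225 kWh
Cost = 21.075 × £0.27 + 63.225 × £0.23 = £5.69025 + £14.54175 = £20.23

£20.23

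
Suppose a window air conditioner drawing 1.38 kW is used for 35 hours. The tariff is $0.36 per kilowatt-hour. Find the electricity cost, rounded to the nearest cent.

Energy = 1.38 kW × 35 h = 48.3 kWh
Cost = 48.3 kWh × $0.36/kWh = $17.39

$17.39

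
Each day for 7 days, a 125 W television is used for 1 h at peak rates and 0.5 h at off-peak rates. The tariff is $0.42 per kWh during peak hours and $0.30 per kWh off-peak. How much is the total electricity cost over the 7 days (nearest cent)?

$0.50

Peak energy = 0.125 kW × 1 h × 7 = 0.875 kWh
Off-peak energy = 0.125 kW × 0.5 h × 7 = 0.4375 kWh
Cost = 0.875 × $0.42 + 0.4375 × $0.30 = $0.3675 + $0.13125 = $0.50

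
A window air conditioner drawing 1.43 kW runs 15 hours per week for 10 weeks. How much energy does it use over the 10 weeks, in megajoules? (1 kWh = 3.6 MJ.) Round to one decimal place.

Runtime = 15 h/week × 10 weeks = 150 h
Energy = 1.43 kW × 150 h = 214.5 kWh
= 214.5 × 3.6 MJ = 772.2 MJ

772.2 MJ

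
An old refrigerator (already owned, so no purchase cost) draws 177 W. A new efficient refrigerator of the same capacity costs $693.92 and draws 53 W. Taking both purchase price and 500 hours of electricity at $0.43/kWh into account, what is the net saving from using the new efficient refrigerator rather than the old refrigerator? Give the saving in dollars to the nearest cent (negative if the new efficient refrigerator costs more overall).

old refrigerator: $0.00 + (177/1000) kW × 500 h × $0.43 = $0.00 + $38.055 = $38.055
new efficient refrigerator: $693.92 + (53/1000) kW × 500 h × $0.43 = $693.92 + $11.395 = $705.315
Saving = $38.055 − $705.315 = −$667.26

-$667.26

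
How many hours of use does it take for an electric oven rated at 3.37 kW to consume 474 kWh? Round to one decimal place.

140.7 h

Hours = 474 kWh ÷ 3.37 kW = 140.7 h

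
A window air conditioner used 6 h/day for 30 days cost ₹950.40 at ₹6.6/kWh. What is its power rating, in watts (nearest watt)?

800 W

Energy = ₹950.40 ÷ ₹6.6/kWh = 144 kWh
Runtime = 6 h/day × 30 days = 180 h
Power = 144 kWh ÷ 180 h = 0.8 kW = 800 W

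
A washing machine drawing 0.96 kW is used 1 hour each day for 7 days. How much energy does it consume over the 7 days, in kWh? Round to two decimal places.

Runtime = 1 h/day × 7 days = 7 h
Energy = 0.96 kW × 7 h = 6.72 kWh

6.72 kWh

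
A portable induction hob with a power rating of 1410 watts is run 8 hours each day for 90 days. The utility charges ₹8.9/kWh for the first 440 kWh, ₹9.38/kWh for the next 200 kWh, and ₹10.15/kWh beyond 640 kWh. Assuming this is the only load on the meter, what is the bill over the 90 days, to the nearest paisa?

Runtime = 8 h/day × 90 days = 720 h
Energy = 1.41 kW × 720 h = 1015.2 kWh
Tier 1 (0–440 kWh): 440 × ₹8.9 = ₹3916
Tier 2 (440–640 kWh): 200 × ₹9.38 = ₹1876
Above 640 kWh: 375.2 × ₹10.15 = ₹3808.28
Bill = ₹9600.28

₹9600.28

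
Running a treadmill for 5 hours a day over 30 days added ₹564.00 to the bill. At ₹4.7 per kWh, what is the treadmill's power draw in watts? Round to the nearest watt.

Energy = ₹564.00 ÷ ₹4.7/kWh = 120 kWh
Runtime = 5 h/day × 30 days = 150 h
Power = 120 kWh ÷ 150 h = 0.8 kW = 800 W

800 W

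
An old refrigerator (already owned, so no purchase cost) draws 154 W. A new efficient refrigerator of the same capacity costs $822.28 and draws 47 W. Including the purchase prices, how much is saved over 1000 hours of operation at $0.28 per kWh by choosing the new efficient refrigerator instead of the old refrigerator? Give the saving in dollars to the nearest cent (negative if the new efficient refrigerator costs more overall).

old refrigerator: $0.00 + (154/1000) kW × 1000 h × $0.28 = $0.00 + $43.12 = $43.12
new efficient refrigerator: $822.28 + (47/1000) kW × 1000 h × $0.28 = $822.28 + $13.16 = $835.44
Saving = $43.12 − $835.44 = −$792.32

-$792.32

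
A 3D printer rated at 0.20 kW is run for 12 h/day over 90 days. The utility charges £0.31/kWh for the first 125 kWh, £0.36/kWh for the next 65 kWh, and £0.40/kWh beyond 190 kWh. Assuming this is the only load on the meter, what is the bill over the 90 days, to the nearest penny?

£72.55

Runtime = 12 h/day × 90 days = 1080 h
Energy = 0.2 kW × 1080 h = 216 kWh
Tier 1 (0–125 kWh): 125 × £0.31 = £38.75
Tier 2 (125–190 kWh): 65 × £0.36 = £23.4
Above 190 kWh: 26 × £0.40 = £10.4
Bill = £72.55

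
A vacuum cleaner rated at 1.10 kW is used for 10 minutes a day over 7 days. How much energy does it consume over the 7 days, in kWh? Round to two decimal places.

Runtime = 10 min × 7 = 70 min = 1.166666… h
Energy = 1.1 kW × 1.166666… h = 1.283333… kWh ≈ 1.28 kWh

1.28 kWh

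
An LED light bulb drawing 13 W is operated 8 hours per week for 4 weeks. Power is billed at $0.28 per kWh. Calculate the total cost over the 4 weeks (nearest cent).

$0.12

Runtime = 8 h/week × 4 weeks = 32 h
Energy = 0.013 kW × 32 h = 0.416 kWh
Cost = 0.416 kWh × $0.28/kWh = $0.12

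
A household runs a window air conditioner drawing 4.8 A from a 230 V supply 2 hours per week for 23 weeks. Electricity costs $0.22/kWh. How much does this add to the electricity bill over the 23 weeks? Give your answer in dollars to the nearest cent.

Power = 4.8 A × 230 V = 1104 W = 1.104 kW
Runtime = 2 h/week × 23 weeks = 46 h
Energy = 1.104 kW × 46 h = 50.784 kWh
Cost = 50.784 kWh × $0.22/kWh = $11.17

$11.17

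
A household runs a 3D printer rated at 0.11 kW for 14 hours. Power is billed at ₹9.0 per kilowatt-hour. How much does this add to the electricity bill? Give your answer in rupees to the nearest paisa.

Energy = 0.11 kW × 14 h = 1.54 kWh
Cost = 1.54 kWh × ₹9.0/kWh = ₹13.86

₹13.86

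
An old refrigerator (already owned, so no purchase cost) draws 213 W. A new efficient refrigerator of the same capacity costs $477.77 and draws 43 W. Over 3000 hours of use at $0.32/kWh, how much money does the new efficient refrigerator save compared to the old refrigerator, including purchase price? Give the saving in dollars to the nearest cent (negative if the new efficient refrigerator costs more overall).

old refrigerator: $0.00 + (213/1000) kW × 3000 h × $0.32 = $0.00 + $204.48 = $204.48
new efficient refrigerator: $477.77 + (43/1000) kW × 3000 h × $0.32 = $477.77 + $41.28 = $519.05
Saving = $204.48 − $519.05 = −$314.57

-$314.57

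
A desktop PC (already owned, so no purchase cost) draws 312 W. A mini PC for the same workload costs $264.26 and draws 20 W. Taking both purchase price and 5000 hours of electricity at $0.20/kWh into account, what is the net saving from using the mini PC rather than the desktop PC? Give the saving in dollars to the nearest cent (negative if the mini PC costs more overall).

desktop PC: $0.00 + (312/1000) kW × 5000 h × $0.20 = $0.00 + $312 = $312
mini PC: $264.26 + (20/1000) kW × 5000 h × $0.20 = $264.26 + $20 = $284.26
Saving = $312 − $284.26 = $27.74

$27.74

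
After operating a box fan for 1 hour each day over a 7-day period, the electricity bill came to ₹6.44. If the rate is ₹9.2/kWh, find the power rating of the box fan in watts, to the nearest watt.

Energy = ₹6.44 ÷ ₹9.2/kWh = 0.7 kWh
Runtime = 1 h/day × 7 days = 7 h
Power = 0.7 kWh ÷ 7 h = 0.1 kW = 100 W

100 W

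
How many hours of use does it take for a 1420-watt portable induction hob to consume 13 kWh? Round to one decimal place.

9.2 h

Hours = 13 kWh ÷ 1.42 kW = 9.2 h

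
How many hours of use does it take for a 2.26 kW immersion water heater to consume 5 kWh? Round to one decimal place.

Hours = 5 kWh ÷ 2.26 kW = 2.2 h

2.2 h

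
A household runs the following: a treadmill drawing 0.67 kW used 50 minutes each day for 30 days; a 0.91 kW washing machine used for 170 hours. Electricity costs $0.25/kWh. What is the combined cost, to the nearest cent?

$42.86

treadmill: Runtime = 50 min × 30 = 1500 min = 25 h
treadmill: 0.67 kW × 25 h = 16.75 kWh
washing machine: 0.91 kW × 170 h = 154.7 kWh
Total energy = 171.45 kWh
Cost = 171.45 × $0.25 = $42.86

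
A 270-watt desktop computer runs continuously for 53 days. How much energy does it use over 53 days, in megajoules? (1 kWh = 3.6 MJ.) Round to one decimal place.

1236.4 MJ

Runtime = 24 h × 53 = 1272 h
Energy = 0.27 kW × 1272 h = 343.44 kWh
= 343.44 × 3.6 MJ = 1236.4 MJ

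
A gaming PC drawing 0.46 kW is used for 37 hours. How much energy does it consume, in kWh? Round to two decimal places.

17.02 kWh

Energy = 0.46 kW × 37 h = 17.02 kWh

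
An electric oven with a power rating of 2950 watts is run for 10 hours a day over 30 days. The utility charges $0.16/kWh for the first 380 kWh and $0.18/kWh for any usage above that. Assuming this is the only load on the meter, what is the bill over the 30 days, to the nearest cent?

$151.70

Runtime = 10 h/day × 30 days = 300 h
Energy = 2.95 kW × 300 h = 885 kWh
Tier 1 (0–380 kWh): 380 × $0.16 = $60.8
Above 380 kWh: 505 × $0.18 = $90.9
Bill = $151.70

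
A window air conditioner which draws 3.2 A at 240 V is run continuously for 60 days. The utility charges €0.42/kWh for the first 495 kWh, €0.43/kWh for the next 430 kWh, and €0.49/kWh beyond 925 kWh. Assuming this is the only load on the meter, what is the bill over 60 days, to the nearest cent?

€481.45

Power = 3.2 A × 240 V = 768 W = 0.768 kW
Runtime = 24 h × 60 = 1440 h
Energy = 0.768 kW × 1440 h = 1105.92 kWh
Tier 1 (0–495 kWh): 495 × €0.42 = €207.9
Tier 2 (495–925 kWh): 430 × €0.43 = €184.9
Above 925 kWh: 180.92 × €0.49 = €88.6508
Bill = €481.45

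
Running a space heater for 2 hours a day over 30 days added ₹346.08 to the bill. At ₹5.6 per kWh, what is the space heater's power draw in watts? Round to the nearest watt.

1030 W

Energy = ₹346.08 ÷ ₹5.6/kWh = 61.8 kWh
Runtime = 2 h/day × 30 days = 60 h
Power = 61.8 kWh ÷ 60 h = 1.03 kW = 1030 W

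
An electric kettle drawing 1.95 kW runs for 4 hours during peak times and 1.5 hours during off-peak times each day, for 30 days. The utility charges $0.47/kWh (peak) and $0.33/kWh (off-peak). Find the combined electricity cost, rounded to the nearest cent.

Peak energy = 1.95 kW × 4 h × 30 = 234 kWh
Off-peak energy = 1.95 kW × 1.5 h × 30 = 87.75 kWh
Cost = 234 × $0.47 + 87.75 × $0.33 = $109.98 + $28.9575 = $138.94

$138.94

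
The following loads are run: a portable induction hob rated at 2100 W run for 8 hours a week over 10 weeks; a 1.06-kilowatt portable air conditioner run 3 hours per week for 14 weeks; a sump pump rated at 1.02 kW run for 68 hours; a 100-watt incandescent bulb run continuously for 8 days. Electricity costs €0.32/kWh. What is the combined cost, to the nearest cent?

€96.35

portable induction hob: Runtime = 8 h/week × 10 weeks = 80 h
portable induction hob: 2.1 kW × 80 h = 168 kWh
portable air conditioner: Runtime = 3 h/week × 14 weeks = 42 h
portable air conditioner: 1.06 kW × 42 h = 44.52 kWh
sump pump: 1.02 kW × 68 h = 69.36 kWh
incandescent bulb: Runtime = 24 h × 8 = 192 h
incandescent bulb: 0.1 kW × 192 h = 19.2 kWh
Total energy = 301.08 kWh
Cost = 301.08 × €0.32 = €96.35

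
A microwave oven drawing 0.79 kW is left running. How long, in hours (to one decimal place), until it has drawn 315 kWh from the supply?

398.7 h

Hours = 315 kWh ÷ 0.79 kW = 398.7 h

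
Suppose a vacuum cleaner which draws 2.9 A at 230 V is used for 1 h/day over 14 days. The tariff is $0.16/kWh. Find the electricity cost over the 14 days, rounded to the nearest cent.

$1.49

Power = 2.9 A × 230 V = 667 W = 0.667 kW
Runtime = 1 h/day × 14 days = 14 h
Energy = 0.667 kW × 14 h = 9.338 kWh
Cost = 9.338 kWh × $0.16/kWh = $1.49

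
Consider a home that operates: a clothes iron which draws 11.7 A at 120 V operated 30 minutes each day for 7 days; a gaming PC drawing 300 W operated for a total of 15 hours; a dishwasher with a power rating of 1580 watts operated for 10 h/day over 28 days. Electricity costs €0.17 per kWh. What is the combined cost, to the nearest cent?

clothes iron: Power = 11.7 A × 120 V = 1404 W = 1.404 kW
clothes iron: Runtime = 30 min × 7 = 210 min = 3.5 h
clothes iron: 1.404 kW × 3.5 h = 4.914 kWh
gaming PC: 0.3 kW × 15 h = 4.5 kWh
dishwasher: Runtime = 10 h/day × 28 days = 280 h
dishwasher: 1.58 kW × 280 h = 442.4 kWh
Total energy = 451.814 kWh
Cost = 451.814 × €0.17 = €76.81

€76.81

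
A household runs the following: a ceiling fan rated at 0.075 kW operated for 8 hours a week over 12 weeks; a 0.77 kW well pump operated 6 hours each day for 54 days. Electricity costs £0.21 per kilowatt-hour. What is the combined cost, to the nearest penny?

ceiling fan: Runtime = 8 h/week × 12 weeks = 96 h
ceiling fan: 0.075 kW × 96 h = 7.2 kWh
well pump: Runtime = 6 h/day × 54 days = 324 h
well pump: 0.77 kW × 324 h = 249.48 kWh
Total energy = 256.68 kWh
Cost = 256.68 × £0.21 = £53.90

£53.90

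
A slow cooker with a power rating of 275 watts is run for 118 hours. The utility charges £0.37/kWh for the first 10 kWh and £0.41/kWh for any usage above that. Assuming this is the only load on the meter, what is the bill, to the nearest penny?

Energy = 0.275 kW × 118 h = 32.45 kWh
Tier 1 (0–10 kWh): 10 × £0.37 = £3.7
Above 10 kWh: 22.45 × £0.41 = £9.2045
Bill = £12.90

£12.90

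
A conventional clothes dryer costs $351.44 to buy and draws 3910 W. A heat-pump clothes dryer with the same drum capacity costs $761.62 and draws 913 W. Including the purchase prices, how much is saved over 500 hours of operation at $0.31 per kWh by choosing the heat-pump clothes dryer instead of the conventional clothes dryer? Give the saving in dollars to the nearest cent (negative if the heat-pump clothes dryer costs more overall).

$54.36

conventional clothes dryer: $351.44 + (3910/1000) kW × 500 h × $0.31 = $351.44 + $606.05 = $957.49
heat-pump clothes dryer: $761.62 + (913/1000) kW × 500 h × $0.31 = $761.62 + $141.515 = $903.135
Saving = $957.49 − $903.135 = $54.355 → $54.36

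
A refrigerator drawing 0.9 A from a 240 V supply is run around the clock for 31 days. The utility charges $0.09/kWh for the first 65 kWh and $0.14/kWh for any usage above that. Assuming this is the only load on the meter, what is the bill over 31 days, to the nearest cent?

$19.25

Power = 0.9 A × 240 V = 216 W = 0.216 kW
Runtime = 24 h × 31 = 744 h
Energy = 0.216 kW × 744 h = 160.704 kWh
Tier 1 (0–65 kWh): 65 × $0.09 = $5.85
Above 65 kWh: 95.704 × $0.14 = $13.39856
Bill = $19.25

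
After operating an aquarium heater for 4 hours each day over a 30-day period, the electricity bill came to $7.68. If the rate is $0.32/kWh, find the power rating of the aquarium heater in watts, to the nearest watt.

Energy = $7.68 ÷ $0.32/kWh = 24 kWh
Runtime = 4 h/day × 30 days = 120 h
Power = 24 kWh ÷ 120 h = 0.2 kW = 200 W

200 W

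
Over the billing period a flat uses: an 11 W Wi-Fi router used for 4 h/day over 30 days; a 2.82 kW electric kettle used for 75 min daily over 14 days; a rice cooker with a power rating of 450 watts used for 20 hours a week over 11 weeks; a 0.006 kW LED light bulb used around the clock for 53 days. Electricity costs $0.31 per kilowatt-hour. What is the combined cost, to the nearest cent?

Wi-Fi router: Runtime = 4 h/day × 30 days = 120 h
Wi-Fi router: 0.011 kW × 120 h = 1.32 kWh
electric kettle: Runtime = 75 min × 14 = 1050 min = 17.5 h
electric kettle: 2.82 kW × 17.5 h = 49.35 kWh
rice cooker: Runtime = 20 h/week × 11 weeks = 220 h
rice cooker: 0.45 kW × 220 h = 99 kWh
LED light bulb: Runtime = 24 h × 53 = 1272 h
LED light bulb: 0.006 kW × 1272 h = 7.632 kWh
Total energy = 157.302 kWh
Cost = 157.302 × $0.31 = $48.76

$48.76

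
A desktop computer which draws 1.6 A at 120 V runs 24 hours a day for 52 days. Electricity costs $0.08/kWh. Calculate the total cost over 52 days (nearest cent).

Power = 1.6 A × 120 V = 192 W = 0.192 kW
Runtime = 24 h × 52 = 1248 h
Energy = 0.192 kW × 1248 h = 239.616 kWh
Cost = 239.616 kWh × $0.08/kWh = $19.17

$19.17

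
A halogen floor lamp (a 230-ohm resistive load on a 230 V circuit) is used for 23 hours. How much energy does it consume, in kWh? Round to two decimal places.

Power = V²/R = 230²/230 = 230 W = 0.23 kW
Energy = 0.23 kW × 23 h = 5.29 kWh

5.29 kWh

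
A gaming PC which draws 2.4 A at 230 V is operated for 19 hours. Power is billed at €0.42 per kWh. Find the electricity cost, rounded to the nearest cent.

Power = 2.4 A × 230 V = 552 W = 0.552 kW
Energy = 0.552 kW × 19 h = 10.488 kWh
Cost = 10.488 kWh × €0.42/kWh = €4.40

€4.40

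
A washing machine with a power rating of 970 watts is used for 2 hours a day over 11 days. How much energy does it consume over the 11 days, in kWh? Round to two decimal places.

21.34 kWh

Runtime = 2 h/day × 11 days = 22 h
Energy = 0.97 kW × 22 h = 21.34 kWh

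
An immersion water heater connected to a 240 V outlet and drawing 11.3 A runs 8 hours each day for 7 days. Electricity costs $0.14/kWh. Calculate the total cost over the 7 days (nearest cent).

Power = 11.3 A × 240 V = 2712 W = 2.712 kW
Runtime = 8 h/day × 7 days = 56 h
Energy = 2.712 kW × 56 h = 151.872 kWh
Cost = 151.872 kWh × $0.14/kWh = $21.26

$21.26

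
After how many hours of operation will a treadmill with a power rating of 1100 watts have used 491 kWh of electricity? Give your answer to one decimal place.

446.4 h

Hours = 491 kWh ÷ 1.1 kW = 446.4 h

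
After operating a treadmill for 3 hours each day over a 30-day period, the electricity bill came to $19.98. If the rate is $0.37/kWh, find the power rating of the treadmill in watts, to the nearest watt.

600 W

Energy = $19.98 ÷ $0.37/kWh = 54 kWh
Runtime = 3 h/day × 30 days = 90 h
Power = 54 kWh ÷ 90 h = 0.6 kW = 600 W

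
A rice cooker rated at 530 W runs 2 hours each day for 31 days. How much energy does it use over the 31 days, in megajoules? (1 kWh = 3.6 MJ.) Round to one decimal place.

Runtime = 2 h/day × 31 days = 62 h
Energy = 0.53 kW × 62 h = 32.86 kWh
= 32.86 × 3.6 MJ = 118.3 MJ

118.3 MJ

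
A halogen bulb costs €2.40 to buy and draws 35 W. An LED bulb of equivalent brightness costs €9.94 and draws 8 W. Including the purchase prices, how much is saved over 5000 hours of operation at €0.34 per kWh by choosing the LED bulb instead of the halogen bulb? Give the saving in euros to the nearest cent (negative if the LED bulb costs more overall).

halogen bulb: €2.40 + (35/1000) kW × 5000 h × €0.34 = €2.40 + €59.5 = €61.9
LED bulb: €9.94 + (8/1000) kW × 5000 h × €0.34 = €9.94 + €13.6 = €23.54
Saving = €61.9 − €23.54 = €38.36

€38.36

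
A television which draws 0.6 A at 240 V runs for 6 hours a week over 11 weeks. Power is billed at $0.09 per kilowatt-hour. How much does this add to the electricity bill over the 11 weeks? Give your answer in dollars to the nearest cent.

Power = 0.6 A × 240 V = 144 W = 0.144 kW
Runtime = 6 h/week × 11 weeks = 66 h
Energy = 0.144 kW × 66 h = 9.504 kWh
Cost = 9.504 kWh × $0.09/kWh = $0.86

$0.86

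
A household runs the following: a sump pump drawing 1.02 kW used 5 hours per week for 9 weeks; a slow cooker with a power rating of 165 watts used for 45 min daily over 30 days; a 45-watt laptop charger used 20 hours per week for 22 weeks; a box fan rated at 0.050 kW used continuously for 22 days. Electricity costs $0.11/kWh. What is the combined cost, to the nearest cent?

$10.54

sump pump: Runtime = 5 h/week × 9 weeks = 45 h
sump pump: 1.02 kW × 45 h = 45.9 kWh
slow cooker: Runtime = 45 min × 30 = 1350 min = 22.5 h
slow cooker: 0.165 kW × 22.5 h = 3.7125 kWh
laptop charger: Runtime = 20 h/week × 22 weeks = 440 h
laptop charger: 0.045 kW × 440 h = 19.8 kWh
box fan: Runtime = 24 h × 22 = 528 h
box fan: 0.05 kW × 528 h = 26.4 kWh
Total energy = 95.8125 kWh
Cost = 95.8125 × $0.11 = $10.54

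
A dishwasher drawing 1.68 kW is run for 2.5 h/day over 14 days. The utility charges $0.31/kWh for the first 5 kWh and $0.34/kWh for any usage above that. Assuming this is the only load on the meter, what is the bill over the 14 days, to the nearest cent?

$19.84

Runtime = 2.5 h/day × 14 days = 35 h
Energy = 1.68 kW × 35 h = 58.8 kWh
Tier 1 (0–5 kWh): 5 × $0.31 = $1.55
Above 5 kWh: 53.8 × $0.34 = $18.292
Bill = $19.84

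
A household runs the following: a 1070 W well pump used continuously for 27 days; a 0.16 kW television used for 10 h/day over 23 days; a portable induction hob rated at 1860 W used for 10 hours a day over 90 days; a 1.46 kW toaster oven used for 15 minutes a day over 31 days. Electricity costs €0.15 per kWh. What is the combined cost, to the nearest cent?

well pump: Runtime = 24 h × 27 = 648 h
well pump: 1.07 kW × 648 h = 693.36 kWh
television: Runtime = 10 h/day × 23 days = 230 h
television: 0.16 kW × 230 h = 36.8 kWh
portable induction hob: Runtime = 10 h/day × 90 days = 900 h
portable induction hob: 1.86 kW × 900 h = 1674 kWh
toaster oven: Runtime = 15 min × 31 = 465 min = 7.75 h
toaster oven: 1.46 kW × 7.75 h = 11.315 kWh
Total energy = 2415.475 kWh
Cost = 2415.475 × €0.15 = €362.32

€362.32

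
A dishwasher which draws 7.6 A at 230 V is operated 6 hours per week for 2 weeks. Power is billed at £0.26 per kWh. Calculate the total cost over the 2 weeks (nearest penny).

£5.45

Power = 7.6 A × 230 V = 1748 W = 1.748 kW
Runtime = 6 h/week × 2 weeks = 12 h
Energy = 1.748 kW × 12 h = 20.976 kWh
Cost = 20.976 kWh × £0.26/kWh = £5.45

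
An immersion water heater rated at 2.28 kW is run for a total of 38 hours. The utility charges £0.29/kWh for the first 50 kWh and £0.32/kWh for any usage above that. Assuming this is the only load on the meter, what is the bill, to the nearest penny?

£26.22

Energy = 2.28 kW × 38 h = 86.64 kWh
Tier 1 (0–50 kWh): 50 × £0.29 = £14.5
Above 50 kWh: 36.64 × £0.32 = £11.7248
Bill = £26.22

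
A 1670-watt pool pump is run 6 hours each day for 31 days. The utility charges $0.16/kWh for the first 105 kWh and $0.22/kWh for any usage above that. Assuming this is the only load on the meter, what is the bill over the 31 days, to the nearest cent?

Runtime = 6 h/day × 31 days = 186 h
Energy = 1.67 kW × 186 h = 310.62 kWh
Tier 1 (0–105 kWh): 105 × $0.16 = $16.8
Above 105 kWh: 205.62 × $0.22 = $45.2364
Bill = $62.04

$62.04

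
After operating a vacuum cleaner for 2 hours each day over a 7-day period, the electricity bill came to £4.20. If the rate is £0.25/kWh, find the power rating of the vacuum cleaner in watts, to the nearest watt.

Energy = £4.20 ÷ £0.25/kWh = 16.8 kWh
Runtime = 2 h/day × 7 days = 14 h
Power = 16.8 kWh ÷ 14 h = 1.2 kW = 1200 W

1200 W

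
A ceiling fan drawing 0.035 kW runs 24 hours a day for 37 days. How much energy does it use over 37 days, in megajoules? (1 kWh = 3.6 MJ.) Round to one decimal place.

Runtime = 24 h × 37 = 888 h
Energy = 0.035 kW × 888 h = 31.08 kWh
= 31.08 × 3.6 MJ = 111.9 MJ

111.9 MJ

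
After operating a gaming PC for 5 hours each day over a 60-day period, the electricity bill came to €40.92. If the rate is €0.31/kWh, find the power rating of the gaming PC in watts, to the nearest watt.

440 W

Energy = €40.92 ÷ €0.31/kWh = 132 kWh
Runtime = 5 h/day × 60 days = 300 h
Power = 132 kWh ÷ 300 h = 0.44 kW = 440 W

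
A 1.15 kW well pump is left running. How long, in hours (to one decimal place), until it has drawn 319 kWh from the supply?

Hours = 319 kWh ÷ 1.15 kW = 277.4 h

277.4 h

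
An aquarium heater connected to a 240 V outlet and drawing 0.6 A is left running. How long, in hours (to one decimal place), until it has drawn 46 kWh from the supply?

Power = 0.6 A × 240 V = 144 W = 0.144 kW
Hours = 46 kWh ÷ 0.144 kW = 319.4 h

319.4 h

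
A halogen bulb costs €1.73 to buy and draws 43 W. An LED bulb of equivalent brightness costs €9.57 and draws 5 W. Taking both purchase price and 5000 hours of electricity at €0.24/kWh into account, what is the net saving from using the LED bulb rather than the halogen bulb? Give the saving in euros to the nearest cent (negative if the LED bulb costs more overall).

halogen bulb: €1.73 + (43/1000) kW × 5000 h × €0.24 = €1.73 + €51.6 = €53.33
LED bulb: €9.57 + (5/1000) kW × 5000 h × €0.24 = €9.57 + €6 = €15.57
Saving = €53.33 − €15.57 = €37.76

€37.76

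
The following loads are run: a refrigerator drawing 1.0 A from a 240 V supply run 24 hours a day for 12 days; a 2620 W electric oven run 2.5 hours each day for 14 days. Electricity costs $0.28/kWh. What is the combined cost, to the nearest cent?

refrigerator: Power = 1.0 A × 240 V = 240 W = 0.24 kW
refrigerator: Runtime = 24 h × 12 = 288 h
refrigerator: 0.24 kW × 288 h = 69.12 kWh
electric oven: Runtime = 2.5 h/day × 14 days = 35 h
electric oven: 2.62 kW × 35 h = 91.7 kWh
Total energy = 160.82 kWh
Cost = 160.82 × $0.28 = $45.03

$45.03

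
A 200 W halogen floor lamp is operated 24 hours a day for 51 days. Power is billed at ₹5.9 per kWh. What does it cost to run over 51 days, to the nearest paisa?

Runtime = 24 h × 51 = 1224 h
Energy = 0.2 kW × 1224 h = 244.8 kWh
Cost = 244.8 kWh × ₹5.9/kWh = ₹1444.32

₹1444.32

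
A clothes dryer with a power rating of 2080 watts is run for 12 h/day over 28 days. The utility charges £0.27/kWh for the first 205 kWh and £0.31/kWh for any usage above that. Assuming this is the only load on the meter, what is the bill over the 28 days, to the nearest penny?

Runtime = 12 h/day × 28 days = 336 h
Energy = 2.08 kW × 336 h = 698.88 kWh
Tier 1 (0–205 kWh): 205 × £0.27 = £55.35
Above 205 kWh: 493.88 × £0.31 = £153.1028
Bill = £208.45

£208.45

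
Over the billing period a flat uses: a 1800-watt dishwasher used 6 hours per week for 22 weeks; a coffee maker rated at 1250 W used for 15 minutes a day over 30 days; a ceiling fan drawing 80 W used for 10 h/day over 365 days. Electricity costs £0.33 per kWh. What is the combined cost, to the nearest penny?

dishwasher: Runtime = 6 h/week × 22 weeks = 132 h
dishwasher: 1.8 kW × 132 h = 237.6 kWh
coffee maker: Runtime = 15 min × 30 = 450 min = 7.5 h
coffee maker: 1.25 kW × 7.5 h = 9.375 kWh
ceiling fan: Runtime = 10 h/day × 365 days = 3650 h
ceiling fan: 0.08 kW × 3650 h = 292 kWh
Total energy = 538.975 kWh
Cost = 538.975 × £0.33 = £177.86

£177.86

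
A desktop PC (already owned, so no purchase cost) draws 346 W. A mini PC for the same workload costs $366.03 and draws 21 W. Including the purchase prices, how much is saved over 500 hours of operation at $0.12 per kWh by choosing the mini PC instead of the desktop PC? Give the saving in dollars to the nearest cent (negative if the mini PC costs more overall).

-$346.53

desktop PC: $0.00 + (346/1000) kW × 500 h × $0.12 = $0.00 + $20.76 = $20.76
mini PC: $366.03 + (21/1000) kW × 500 h × $0.12 = $366.03 + $1.26 = $367.29
Saving = $20.76 − $367.29 = −$346.53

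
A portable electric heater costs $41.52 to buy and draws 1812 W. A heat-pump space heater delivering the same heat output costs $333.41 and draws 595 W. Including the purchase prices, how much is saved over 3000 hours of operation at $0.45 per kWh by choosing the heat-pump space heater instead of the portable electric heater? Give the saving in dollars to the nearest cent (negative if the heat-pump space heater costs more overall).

$1351.06

portable electric heater: $41.52 + (1812/1000) kW × 3000 h × $0.45 = $41.52 + $2446.2 = $2487.72
heat-pump space heater: $333.41 + (595/1000) kW × 3000 h × $0.45 = $333.41 + $803.25 = $1136.66
Saving = $2487.72 − $1136.66 = $1351.06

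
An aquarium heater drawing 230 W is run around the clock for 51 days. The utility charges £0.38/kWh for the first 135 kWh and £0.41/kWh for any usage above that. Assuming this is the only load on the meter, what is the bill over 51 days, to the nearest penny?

£111.37

Runtime = 24 h × 51 = 1224 h
Energy = 0.23 kW × 1224 h = 281.52 kWh
Tier 1 (0–135 kWh): 135 × £0.38 = £51.3
Above 135 kWh: 146.52 × £0.41 = £60.0732
Bill = £111.37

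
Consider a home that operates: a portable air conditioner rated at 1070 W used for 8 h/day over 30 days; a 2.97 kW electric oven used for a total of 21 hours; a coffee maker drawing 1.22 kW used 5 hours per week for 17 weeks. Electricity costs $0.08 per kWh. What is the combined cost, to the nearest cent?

portable air conditioner: Runtime = 8 h/day × 30 days = 240 h
portable air conditioner: 1.07 kW × 240 h = 256.8 kWh
electric oven: 2.97 kW × 21 h = 62.37 kWh
coffee maker: Runtime = 5 h/week × 17 weeks = 85 h
coffee maker: 1.22 kW × 85 h = 103.7 kWh
Total energy = 422.87 kWh
Cost = 422.87 × $0.08 = $33.83

$33.83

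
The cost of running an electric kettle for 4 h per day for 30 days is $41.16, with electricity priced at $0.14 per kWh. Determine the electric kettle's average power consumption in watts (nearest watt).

2450 W

Energy = $41.16 ÷ $0.14/kWh = 294 kWh
Runtime = 4 h/day × 30 days = 120 h
Power = 294 kWh ÷ 120 h = 2.45 kW = 2450 W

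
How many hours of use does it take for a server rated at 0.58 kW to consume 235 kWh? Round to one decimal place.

Hours = 235 kWh ÷ 0.58 kW = 405.2 h

405.2 h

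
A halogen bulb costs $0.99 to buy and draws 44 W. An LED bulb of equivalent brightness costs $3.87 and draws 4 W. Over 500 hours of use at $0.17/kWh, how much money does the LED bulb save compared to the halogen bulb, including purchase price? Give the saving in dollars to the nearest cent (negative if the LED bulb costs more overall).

halogen bulb: $0.99 + (44/1000) kW × 500 h × $0.17 = $0.99 + $3.74 = $4.73
LED bulb: $3.87 + (4/1000) kW × 500 h × $0.17 = $3.87 + $0.34 = $4.21
Saving = $4.73 − $4.21 = $0.52

$0.52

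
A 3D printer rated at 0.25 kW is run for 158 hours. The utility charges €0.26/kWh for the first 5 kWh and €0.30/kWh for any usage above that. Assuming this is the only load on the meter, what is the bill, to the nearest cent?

Energy = 0.25 kW × 158 h = 39.5 kWh
Tier 1 (0–5 kWh): 5 × €0.26 = €1.3
Above 5 kWh: 34.5 × €0.30 = €10.35
Bill = €11.65

€11.65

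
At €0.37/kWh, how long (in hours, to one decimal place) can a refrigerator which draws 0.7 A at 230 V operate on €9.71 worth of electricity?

Power = 0.7 A × 230 V = 161 W = 0.161 kW
Energy available = €9.71 ÷ €0.37/kWh = 26.2432 kWh
Hours = 26.2432 kWh ÷ 0.161 kW = 163.0 h

163.0 h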